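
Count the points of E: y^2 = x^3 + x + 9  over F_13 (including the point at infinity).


For each x in F_13, count y with y^2 = x^3 + 1 x + 9 mod 13:
  x = 0: RHS = 9, y in [3, 10]  -> 2 point(s)
  x = 3: RHS = 0, y in [0]  -> 1 point(s)
  x = 4: RHS = 12, y in [5, 8]  -> 2 point(s)
  x = 5: RHS = 9, y in [3, 10]  -> 2 point(s)
  x = 6: RHS = 10, y in [6, 7]  -> 2 point(s)
  x = 8: RHS = 9, y in [3, 10]  -> 2 point(s)
  x = 11: RHS = 12, y in [5, 8]  -> 2 point(s)
Affine points: 13. Add the point at infinity: total = 14.

#E(F_13) = 14


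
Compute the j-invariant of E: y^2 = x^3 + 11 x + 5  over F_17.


Delta = -16(4 a^3 + 27 b^2) mod 17 = 15
-1728 * (4 a)^3 = -1728 * (4*11)^3 mod 17 = 16
j = 16 * 15^(-1) mod 17 = 9

j = 9 (mod 17)


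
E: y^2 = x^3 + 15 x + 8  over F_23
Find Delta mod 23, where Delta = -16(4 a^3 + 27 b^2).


4 a^3 + 27 b^2 = 4*15^3 + 27*8^2 = 13500 + 1728 = 15228
Delta = -16 * (15228) = -243648
Delta mod 23 = 14

Delta = 14 (mod 23)


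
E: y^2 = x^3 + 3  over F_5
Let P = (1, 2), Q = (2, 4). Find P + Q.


P != Q, so use the chord formula.
s = (y2 - y1) / (x2 - x1) = (2) / (1) mod 5 = 2
x3 = s^2 - x1 - x2 mod 5 = 2^2 - 1 - 2 = 1
y3 = s (x1 - x3) - y1 mod 5 = 2 * (1 - 1) - 2 = 3

P + Q = (1, 3)


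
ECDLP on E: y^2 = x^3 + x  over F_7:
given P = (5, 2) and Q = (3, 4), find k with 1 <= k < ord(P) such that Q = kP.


Enumerate multiples of P until we hit Q = (3, 4):
  1P = (5, 2)
  2P = (1, 4)
  3P = (3, 4)
Match found at i = 3.

k = 3


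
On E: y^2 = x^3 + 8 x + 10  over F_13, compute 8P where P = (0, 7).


k = 8 = 1000_2 (binary, LSB first: 0001)
Double-and-add from P = (0, 7):
  bit 0 = 0: acc unchanged = O
  bit 1 = 0: acc unchanged = O
  bit 2 = 0: acc unchanged = O
  bit 3 = 1: acc = O + (6, 12) = (6, 12)

8P = (6, 12)


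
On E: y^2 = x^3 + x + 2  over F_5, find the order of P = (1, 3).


Compute successive multiples of P until we hit O:
  1P = (1, 3)
  2P = (4, 0)
  3P = (1, 2)
  4P = O

ord(P) = 4


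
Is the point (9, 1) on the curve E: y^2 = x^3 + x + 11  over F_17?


Check whether y^2 = x^3 + 1 x + 11 (mod 17) for (x, y) = (9, 1).
LHS: y^2 = 1^2 mod 17 = 1
RHS: x^3 + 1 x + 11 = 9^3 + 1*9 + 11 mod 17 = 1
LHS = RHS

Yes, on the curve


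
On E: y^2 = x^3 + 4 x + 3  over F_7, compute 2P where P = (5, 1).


Doubling: s = (3 x1^2 + a) / (2 y1)
s = (3*5^2 + 4) / (2*1) mod 7 = 1
x3 = s^2 - 2 x1 mod 7 = 1^2 - 2*5 = 5
y3 = s (x1 - x3) - y1 mod 7 = 1 * (5 - 5) - 1 = 6

2P = (5, 6)


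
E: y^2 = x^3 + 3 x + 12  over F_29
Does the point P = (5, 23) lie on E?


Check whether y^2 = x^3 + 3 x + 12 (mod 29) for (x, y) = (5, 23).
LHS: y^2 = 23^2 mod 29 = 7
RHS: x^3 + 3 x + 12 = 5^3 + 3*5 + 12 mod 29 = 7
LHS = RHS

Yes, on the curve


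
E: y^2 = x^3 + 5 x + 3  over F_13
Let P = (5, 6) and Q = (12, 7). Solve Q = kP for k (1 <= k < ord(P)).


Enumerate multiples of P until we hit Q = (12, 7):
  1P = (5, 6)
  2P = (7, 11)
  3P = (4, 3)
  4P = (0, 9)
  5P = (12, 6)
  6P = (9, 7)
  7P = (8, 3)
  8P = (1, 3)
  9P = (10, 0)
  10P = (1, 10)
  11P = (8, 10)
  12P = (9, 6)
  13P = (12, 7)
Match found at i = 13.

k = 13


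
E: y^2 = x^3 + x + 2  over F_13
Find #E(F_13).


For each x in F_13, count y with y^2 = x^3 + 1 x + 2 mod 13:
  x = 1: RHS = 4, y in [2, 11]  -> 2 point(s)
  x = 2: RHS = 12, y in [5, 8]  -> 2 point(s)
  x = 6: RHS = 3, y in [4, 9]  -> 2 point(s)
  x = 7: RHS = 1, y in [1, 12]  -> 2 point(s)
  x = 9: RHS = 12, y in [5, 8]  -> 2 point(s)
  x = 12: RHS = 0, y in [0]  -> 1 point(s)
Affine points: 11. Add the point at infinity: total = 12.

#E(F_13) = 12


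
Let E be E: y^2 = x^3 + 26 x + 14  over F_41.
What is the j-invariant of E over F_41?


Delta = -16(4 a^3 + 27 b^2) mod 41 = 5
-1728 * (4 a)^3 = -1728 * (4*26)^3 mod 41 = 31
j = 31 * 5^(-1) mod 41 = 39

j = 39 (mod 41)


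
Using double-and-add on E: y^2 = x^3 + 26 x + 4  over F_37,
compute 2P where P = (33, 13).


k = 2 = 10_2 (binary, LSB first: 01)
Double-and-add from P = (33, 13):
  bit 0 = 0: acc unchanged = O
  bit 1 = 1: acc = O + (8, 24) = (8, 24)

2P = (8, 24)


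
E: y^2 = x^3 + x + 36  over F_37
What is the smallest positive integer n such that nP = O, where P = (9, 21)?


Compute successive multiples of P until we hit O:
  1P = (9, 21)
  2P = (28, 36)
  3P = (12, 0)
  4P = (28, 1)
  5P = (9, 16)
  6P = O

ord(P) = 6


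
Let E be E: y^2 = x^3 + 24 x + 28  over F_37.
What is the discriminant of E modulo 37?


4 a^3 + 27 b^2 = 4*24^3 + 27*28^2 = 55296 + 21168 = 76464
Delta = -16 * (76464) = -1223424
Delta mod 37 = 18

Delta = 18 (mod 37)


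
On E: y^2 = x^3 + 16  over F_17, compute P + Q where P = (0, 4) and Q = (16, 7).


P != Q, so use the chord formula.
s = (y2 - y1) / (x2 - x1) = (3) / (16) mod 17 = 14
x3 = s^2 - x1 - x2 mod 17 = 14^2 - 0 - 16 = 10
y3 = s (x1 - x3) - y1 mod 17 = 14 * (0 - 10) - 4 = 9

P + Q = (10, 9)


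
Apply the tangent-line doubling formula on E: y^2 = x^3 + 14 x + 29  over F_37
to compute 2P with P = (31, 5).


Doubling: s = (3 x1^2 + a) / (2 y1)
s = (3*31^2 + 14) / (2*5) mod 37 = 27
x3 = s^2 - 2 x1 mod 37 = 27^2 - 2*31 = 1
y3 = s (x1 - x3) - y1 mod 37 = 27 * (31 - 1) - 5 = 28

2P = (1, 28)


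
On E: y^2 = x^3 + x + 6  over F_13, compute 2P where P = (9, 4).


Doubling: s = (3 x1^2 + a) / (2 y1)
s = (3*9^2 + 1) / (2*4) mod 13 = 11
x3 = s^2 - 2 x1 mod 13 = 11^2 - 2*9 = 12
y3 = s (x1 - x3) - y1 mod 13 = 11 * (9 - 12) - 4 = 2

2P = (12, 2)


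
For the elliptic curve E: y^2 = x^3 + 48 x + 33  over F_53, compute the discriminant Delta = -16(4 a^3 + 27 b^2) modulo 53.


4 a^3 + 27 b^2 = 4*48^3 + 27*33^2 = 442368 + 29403 = 471771
Delta = -16 * (471771) = -7548336
Delta mod 53 = 30

Delta = 30 (mod 53)


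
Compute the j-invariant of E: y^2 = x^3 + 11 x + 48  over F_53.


Delta = -16(4 a^3 + 27 b^2) mod 53 = 52
-1728 * (4 a)^3 = -1728 * (4*11)^3 mod 53 = 8
j = 8 * 52^(-1) mod 53 = 45

j = 45 (mod 53)


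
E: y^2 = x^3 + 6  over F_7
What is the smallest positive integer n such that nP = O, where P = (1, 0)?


Compute successive multiples of P until we hit O:
  1P = (1, 0)
  2P = O

ord(P) = 2


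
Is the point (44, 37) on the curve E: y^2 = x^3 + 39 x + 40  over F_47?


Check whether y^2 = x^3 + 39 x + 40 (mod 47) for (x, y) = (44, 37).
LHS: y^2 = 37^2 mod 47 = 6
RHS: x^3 + 39 x + 40 = 44^3 + 39*44 + 40 mod 47 = 37
LHS != RHS

No, not on the curve


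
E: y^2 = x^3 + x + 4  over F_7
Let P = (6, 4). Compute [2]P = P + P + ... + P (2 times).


k = 2 = 10_2 (binary, LSB first: 01)
Double-and-add from P = (6, 4):
  bit 0 = 0: acc unchanged = O
  bit 1 = 1: acc = O + (4, 4) = (4, 4)

2P = (4, 4)


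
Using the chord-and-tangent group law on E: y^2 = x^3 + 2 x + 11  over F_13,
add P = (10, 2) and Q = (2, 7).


P != Q, so use the chord formula.
s = (y2 - y1) / (x2 - x1) = (5) / (5) mod 13 = 1
x3 = s^2 - x1 - x2 mod 13 = 1^2 - 10 - 2 = 2
y3 = s (x1 - x3) - y1 mod 13 = 1 * (10 - 2) - 2 = 6

P + Q = (2, 6)


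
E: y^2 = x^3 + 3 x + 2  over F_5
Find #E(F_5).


For each x in F_5, count y with y^2 = x^3 + 3 x + 2 mod 5:
  x = 1: RHS = 1, y in [1, 4]  -> 2 point(s)
  x = 2: RHS = 1, y in [1, 4]  -> 2 point(s)
Affine points: 4. Add the point at infinity: total = 5.

#E(F_5) = 5


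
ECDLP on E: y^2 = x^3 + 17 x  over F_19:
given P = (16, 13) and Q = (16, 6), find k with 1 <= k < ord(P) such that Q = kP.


Enumerate multiples of P until we hit Q = (16, 6):
  1P = (16, 13)
  2P = (11, 13)
  3P = (11, 6)
  4P = (16, 6)
Match found at i = 4.

k = 4


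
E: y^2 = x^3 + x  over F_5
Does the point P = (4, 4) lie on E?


Check whether y^2 = x^3 + 1 x + 0 (mod 5) for (x, y) = (4, 4).
LHS: y^2 = 4^2 mod 5 = 1
RHS: x^3 + 1 x + 0 = 4^3 + 1*4 + 0 mod 5 = 3
LHS != RHS

No, not on the curve


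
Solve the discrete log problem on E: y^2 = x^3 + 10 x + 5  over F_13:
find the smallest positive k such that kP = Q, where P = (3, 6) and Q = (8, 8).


Enumerate multiples of P until we hit Q = (8, 8):
  1P = (3, 6)
  2P = (11, 4)
  3P = (8, 5)
  4P = (1, 4)
  5P = (10, 0)
  6P = (1, 9)
  7P = (8, 8)
Match found at i = 7.

k = 7


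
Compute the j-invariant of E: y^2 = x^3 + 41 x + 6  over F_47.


Delta = -16(4 a^3 + 27 b^2) mod 47 = 11
-1728 * (4 a)^3 = -1728 * (4*41)^3 mod 47 = 28
j = 28 * 11^(-1) mod 47 = 41

j = 41 (mod 47)


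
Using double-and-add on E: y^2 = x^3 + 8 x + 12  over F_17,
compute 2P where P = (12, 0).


k = 2 = 10_2 (binary, LSB first: 01)
Double-and-add from P = (12, 0):
  bit 0 = 0: acc unchanged = O
  bit 1 = 1: acc = O + O = O

2P = O


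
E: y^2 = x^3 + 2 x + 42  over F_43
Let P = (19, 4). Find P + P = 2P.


Doubling: s = (3 x1^2 + a) / (2 y1)
s = (3*19^2 + 2) / (2*4) mod 43 = 12
x3 = s^2 - 2 x1 mod 43 = 12^2 - 2*19 = 20
y3 = s (x1 - x3) - y1 mod 43 = 12 * (19 - 20) - 4 = 27

2P = (20, 27)


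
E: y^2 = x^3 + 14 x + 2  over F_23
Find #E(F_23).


For each x in F_23, count y with y^2 = x^3 + 14 x + 2 mod 23:
  x = 0: RHS = 2, y in [5, 18]  -> 2 point(s)
  x = 3: RHS = 2, y in [5, 18]  -> 2 point(s)
  x = 5: RHS = 13, y in [6, 17]  -> 2 point(s)
  x = 6: RHS = 3, y in [7, 16]  -> 2 point(s)
  x = 7: RHS = 6, y in [11, 12]  -> 2 point(s)
  x = 9: RHS = 6, y in [11, 12]  -> 2 point(s)
  x = 12: RHS = 12, y in [9, 14]  -> 2 point(s)
  x = 13: RHS = 12, y in [9, 14]  -> 2 point(s)
  x = 17: RHS = 1, y in [1, 22]  -> 2 point(s)
  x = 20: RHS = 2, y in [5, 18]  -> 2 point(s)
  x = 21: RHS = 12, y in [9, 14]  -> 2 point(s)
Affine points: 22. Add the point at infinity: total = 23.

#E(F_23) = 23


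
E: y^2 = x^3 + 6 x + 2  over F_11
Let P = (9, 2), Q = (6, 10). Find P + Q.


P != Q, so use the chord formula.
s = (y2 - y1) / (x2 - x1) = (8) / (8) mod 11 = 1
x3 = s^2 - x1 - x2 mod 11 = 1^2 - 9 - 6 = 8
y3 = s (x1 - x3) - y1 mod 11 = 1 * (9 - 8) - 2 = 10

P + Q = (8, 10)


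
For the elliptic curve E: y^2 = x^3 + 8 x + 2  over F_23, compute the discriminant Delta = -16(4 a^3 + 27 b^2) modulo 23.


4 a^3 + 27 b^2 = 4*8^3 + 27*2^2 = 2048 + 108 = 2156
Delta = -16 * (2156) = -34496
Delta mod 23 = 4

Delta = 4 (mod 23)


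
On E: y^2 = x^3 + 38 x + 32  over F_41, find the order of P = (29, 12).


Compute successive multiples of P until we hit O:
  1P = (29, 12)
  2P = (20, 31)
  3P = (0, 27)
  4P = (11, 31)
  5P = (3, 38)
  6P = (10, 10)
  7P = (22, 6)
  8P = (15, 0)
  ... (continuing to 16P)
  16P = O

ord(P) = 16


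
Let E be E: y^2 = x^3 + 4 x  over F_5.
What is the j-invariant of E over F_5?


Delta = -16(4 a^3 + 27 b^2) mod 5 = 4
-1728 * (4 a)^3 = -1728 * (4*4)^3 mod 5 = 2
j = 2 * 4^(-1) mod 5 = 3

j = 3 (mod 5)


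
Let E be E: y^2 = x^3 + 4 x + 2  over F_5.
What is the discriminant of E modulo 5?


4 a^3 + 27 b^2 = 4*4^3 + 27*2^2 = 256 + 108 = 364
Delta = -16 * (364) = -5824
Delta mod 5 = 1

Delta = 1 (mod 5)


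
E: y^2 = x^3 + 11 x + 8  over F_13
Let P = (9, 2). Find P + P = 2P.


Doubling: s = (3 x1^2 + a) / (2 y1)
s = (3*9^2 + 11) / (2*2) mod 13 = 5
x3 = s^2 - 2 x1 mod 13 = 5^2 - 2*9 = 7
y3 = s (x1 - x3) - y1 mod 13 = 5 * (9 - 7) - 2 = 8

2P = (7, 8)


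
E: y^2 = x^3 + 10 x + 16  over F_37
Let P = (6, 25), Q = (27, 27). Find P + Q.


P != Q, so use the chord formula.
s = (y2 - y1) / (x2 - x1) = (2) / (21) mod 37 = 23
x3 = s^2 - x1 - x2 mod 37 = 23^2 - 6 - 27 = 15
y3 = s (x1 - x3) - y1 mod 37 = 23 * (6 - 15) - 25 = 27

P + Q = (15, 27)


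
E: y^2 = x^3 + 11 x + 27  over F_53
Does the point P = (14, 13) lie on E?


Check whether y^2 = x^3 + 11 x + 27 (mod 53) for (x, y) = (14, 13).
LHS: y^2 = 13^2 mod 53 = 10
RHS: x^3 + 11 x + 27 = 14^3 + 11*14 + 27 mod 53 = 10
LHS = RHS

Yes, on the curve


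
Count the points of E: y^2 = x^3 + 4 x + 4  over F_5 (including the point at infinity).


For each x in F_5, count y with y^2 = x^3 + 4 x + 4 mod 5:
  x = 0: RHS = 4, y in [2, 3]  -> 2 point(s)
  x = 1: RHS = 4, y in [2, 3]  -> 2 point(s)
  x = 2: RHS = 0, y in [0]  -> 1 point(s)
  x = 4: RHS = 4, y in [2, 3]  -> 2 point(s)
Affine points: 7. Add the point at infinity: total = 8.

#E(F_5) = 8


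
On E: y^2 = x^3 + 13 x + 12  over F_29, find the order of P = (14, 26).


Compute successive multiples of P until we hit O:
  1P = (14, 26)
  2P = (6, 4)
  3P = (22, 10)
  4P = (26, 27)
  5P = (17, 10)
  6P = (20, 6)
  7P = (19, 10)
  8P = (19, 19)
  ... (continuing to 15P)
  15P = O

ord(P) = 15


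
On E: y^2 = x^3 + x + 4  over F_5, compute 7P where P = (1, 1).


k = 7 = 111_2 (binary, LSB first: 111)
Double-and-add from P = (1, 1):
  bit 0 = 1: acc = O + (1, 1) = (1, 1)
  bit 1 = 1: acc = (1, 1) + (2, 2) = (3, 2)
  bit 2 = 1: acc = (3, 2) + (0, 2) = (2, 3)

7P = (2, 3)


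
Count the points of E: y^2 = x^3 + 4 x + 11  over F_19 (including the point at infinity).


For each x in F_19, count y with y^2 = x^3 + 4 x + 11 mod 19:
  x = 0: RHS = 11, y in [7, 12]  -> 2 point(s)
  x = 1: RHS = 16, y in [4, 15]  -> 2 point(s)
  x = 5: RHS = 4, y in [2, 17]  -> 2 point(s)
  x = 6: RHS = 4, y in [2, 17]  -> 2 point(s)
  x = 8: RHS = 4, y in [2, 17]  -> 2 point(s)
  x = 9: RHS = 16, y in [4, 15]  -> 2 point(s)
  x = 10: RHS = 6, y in [5, 14]  -> 2 point(s)
  x = 12: RHS = 1, y in [1, 18]  -> 2 point(s)
  x = 15: RHS = 7, y in [8, 11]  -> 2 point(s)
  x = 18: RHS = 6, y in [5, 14]  -> 2 point(s)
Affine points: 20. Add the point at infinity: total = 21.

#E(F_19) = 21


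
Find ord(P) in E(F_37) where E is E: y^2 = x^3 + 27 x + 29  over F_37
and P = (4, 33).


Compute successive multiples of P until we hit O:
  1P = (4, 33)
  2P = (3, 27)
  3P = (29, 2)
  4P = (32, 18)
  5P = (12, 3)
  6P = (5, 17)
  7P = (25, 7)
  8P = (17, 6)
  ... (continuing to 30P)
  30P = O

ord(P) = 30


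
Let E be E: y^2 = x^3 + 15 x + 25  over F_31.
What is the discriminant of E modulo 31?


4 a^3 + 27 b^2 = 4*15^3 + 27*25^2 = 13500 + 16875 = 30375
Delta = -16 * (30375) = -486000
Delta mod 31 = 18

Delta = 18 (mod 31)


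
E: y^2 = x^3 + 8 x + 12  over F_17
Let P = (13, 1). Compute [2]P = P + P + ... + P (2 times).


k = 2 = 10_2 (binary, LSB first: 01)
Double-and-add from P = (13, 1):
  bit 0 = 0: acc unchanged = O
  bit 1 = 1: acc = O + (10, 15) = (10, 15)

2P = (10, 15)


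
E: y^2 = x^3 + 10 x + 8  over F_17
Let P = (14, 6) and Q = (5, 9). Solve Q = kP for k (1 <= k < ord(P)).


Enumerate multiples of P until we hit Q = (5, 9):
  1P = (14, 6)
  2P = (5, 9)
Match found at i = 2.

k = 2


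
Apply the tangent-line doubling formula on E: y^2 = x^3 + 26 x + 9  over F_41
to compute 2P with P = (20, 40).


Doubling: s = (3 x1^2 + a) / (2 y1)
s = (3*20^2 + 26) / (2*40) mod 41 = 2
x3 = s^2 - 2 x1 mod 41 = 2^2 - 2*20 = 5
y3 = s (x1 - x3) - y1 mod 41 = 2 * (20 - 5) - 40 = 31

2P = (5, 31)


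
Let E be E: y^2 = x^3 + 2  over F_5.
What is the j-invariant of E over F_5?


Delta = -16(4 a^3 + 27 b^2) mod 5 = 2
-1728 * (4 a)^3 = -1728 * (4*0)^3 mod 5 = 0
j = 0 * 2^(-1) mod 5 = 0

j = 0 (mod 5)


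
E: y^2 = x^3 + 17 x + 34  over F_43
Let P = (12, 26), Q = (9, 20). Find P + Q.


P != Q, so use the chord formula.
s = (y2 - y1) / (x2 - x1) = (37) / (40) mod 43 = 2
x3 = s^2 - x1 - x2 mod 43 = 2^2 - 12 - 9 = 26
y3 = s (x1 - x3) - y1 mod 43 = 2 * (12 - 26) - 26 = 32

P + Q = (26, 32)


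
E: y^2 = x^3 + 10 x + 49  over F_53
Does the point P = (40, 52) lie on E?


Check whether y^2 = x^3 + 10 x + 49 (mod 53) for (x, y) = (40, 52).
LHS: y^2 = 52^2 mod 53 = 1
RHS: x^3 + 10 x + 49 = 40^3 + 10*40 + 49 mod 53 = 1
LHS = RHS

Yes, on the curve


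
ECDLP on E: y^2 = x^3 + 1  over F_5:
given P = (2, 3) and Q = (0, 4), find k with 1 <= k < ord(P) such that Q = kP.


Enumerate multiples of P until we hit Q = (0, 4):
  1P = (2, 3)
  2P = (0, 1)
  3P = (4, 0)
  4P = (0, 4)
Match found at i = 4.

k = 4


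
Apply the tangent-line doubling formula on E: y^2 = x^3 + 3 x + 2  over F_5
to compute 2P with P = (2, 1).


Doubling: s = (3 x1^2 + a) / (2 y1)
s = (3*2^2 + 3) / (2*1) mod 5 = 0
x3 = s^2 - 2 x1 mod 5 = 0^2 - 2*2 = 1
y3 = s (x1 - x3) - y1 mod 5 = 0 * (2 - 1) - 1 = 4

2P = (1, 4)


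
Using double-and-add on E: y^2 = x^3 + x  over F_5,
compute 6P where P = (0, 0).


k = 6 = 110_2 (binary, LSB first: 011)
Double-and-add from P = (0, 0):
  bit 0 = 0: acc unchanged = O
  bit 1 = 1: acc = O + O = O
  bit 2 = 1: acc = O + O = O

6P = O


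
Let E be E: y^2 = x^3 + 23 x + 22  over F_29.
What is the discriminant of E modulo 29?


4 a^3 + 27 b^2 = 4*23^3 + 27*22^2 = 48668 + 13068 = 61736
Delta = -16 * (61736) = -987776
Delta mod 29 = 22

Delta = 22 (mod 29)


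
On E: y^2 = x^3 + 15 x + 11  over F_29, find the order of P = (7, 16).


Compute successive multiples of P until we hit O:
  1P = (7, 16)
  2P = (2, 22)
  3P = (11, 12)
  4P = (12, 18)
  5P = (9, 18)
  6P = (14, 6)
  7P = (13, 5)
  8P = (18, 9)
  ... (continuing to 27P)
  27P = O

ord(P) = 27


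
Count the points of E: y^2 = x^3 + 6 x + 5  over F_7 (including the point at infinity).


For each x in F_7, count y with y^2 = x^3 + 6 x + 5 mod 7:
  x = 2: RHS = 4, y in [2, 5]  -> 2 point(s)
  x = 3: RHS = 1, y in [1, 6]  -> 2 point(s)
  x = 4: RHS = 2, y in [3, 4]  -> 2 point(s)
Affine points: 6. Add the point at infinity: total = 7.

#E(F_7) = 7


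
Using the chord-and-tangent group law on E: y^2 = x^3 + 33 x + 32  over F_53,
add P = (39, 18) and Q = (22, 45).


P != Q, so use the chord formula.
s = (y2 - y1) / (x2 - x1) = (27) / (36) mod 53 = 14
x3 = s^2 - x1 - x2 mod 53 = 14^2 - 39 - 22 = 29
y3 = s (x1 - x3) - y1 mod 53 = 14 * (39 - 29) - 18 = 16

P + Q = (29, 16)


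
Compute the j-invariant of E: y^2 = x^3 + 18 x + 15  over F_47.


Delta = -16(4 a^3 + 27 b^2) mod 47 = 22
-1728 * (4 a)^3 = -1728 * (4*18)^3 mod 47 = 43
j = 43 * 22^(-1) mod 47 = 34

j = 34 (mod 47)


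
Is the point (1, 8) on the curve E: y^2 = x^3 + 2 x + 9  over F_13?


Check whether y^2 = x^3 + 2 x + 9 (mod 13) for (x, y) = (1, 8).
LHS: y^2 = 8^2 mod 13 = 12
RHS: x^3 + 2 x + 9 = 1^3 + 2*1 + 9 mod 13 = 12
LHS = RHS

Yes, on the curve


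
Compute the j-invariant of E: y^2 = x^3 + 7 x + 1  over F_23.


Delta = -16(4 a^3 + 27 b^2) mod 23 = 18
-1728 * (4 a)^3 = -1728 * (4*7)^3 mod 23 = 16
j = 16 * 18^(-1) mod 23 = 6

j = 6 (mod 23)


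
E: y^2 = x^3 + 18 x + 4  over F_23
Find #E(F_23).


For each x in F_23, count y with y^2 = x^3 + 18 x + 4 mod 23:
  x = 0: RHS = 4, y in [2, 21]  -> 2 point(s)
  x = 1: RHS = 0, y in [0]  -> 1 point(s)
  x = 2: RHS = 2, y in [5, 18]  -> 2 point(s)
  x = 3: RHS = 16, y in [4, 19]  -> 2 point(s)
  x = 4: RHS = 2, y in [5, 18]  -> 2 point(s)
  x = 5: RHS = 12, y in [9, 14]  -> 2 point(s)
  x = 6: RHS = 6, y in [11, 12]  -> 2 point(s)
  x = 7: RHS = 13, y in [6, 17]  -> 2 point(s)
  x = 8: RHS = 16, y in [4, 19]  -> 2 point(s)
  x = 12: RHS = 16, y in [4, 19]  -> 2 point(s)
  x = 16: RHS = 18, y in [8, 15]  -> 2 point(s)
  x = 17: RHS = 2, y in [5, 18]  -> 2 point(s)
  x = 19: RHS = 6, y in [11, 12]  -> 2 point(s)
  x = 21: RHS = 6, y in [11, 12]  -> 2 point(s)
  x = 22: RHS = 8, y in [10, 13]  -> 2 point(s)
Affine points: 29. Add the point at infinity: total = 30.

#E(F_23) = 30


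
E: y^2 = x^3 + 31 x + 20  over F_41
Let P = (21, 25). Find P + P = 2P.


Doubling: s = (3 x1^2 + a) / (2 y1)
s = (3*21^2 + 31) / (2*25) mod 41 = 32
x3 = s^2 - 2 x1 mod 41 = 32^2 - 2*21 = 39
y3 = s (x1 - x3) - y1 mod 41 = 32 * (21 - 39) - 25 = 14

2P = (39, 14)


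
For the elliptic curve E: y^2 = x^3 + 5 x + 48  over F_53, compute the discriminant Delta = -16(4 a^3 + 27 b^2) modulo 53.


4 a^3 + 27 b^2 = 4*5^3 + 27*48^2 = 500 + 62208 = 62708
Delta = -16 * (62708) = -1003328
Delta mod 53 = 15

Delta = 15 (mod 53)


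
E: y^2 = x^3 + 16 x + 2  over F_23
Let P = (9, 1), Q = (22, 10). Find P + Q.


P != Q, so use the chord formula.
s = (y2 - y1) / (x2 - x1) = (9) / (13) mod 23 = 6
x3 = s^2 - x1 - x2 mod 23 = 6^2 - 9 - 22 = 5
y3 = s (x1 - x3) - y1 mod 23 = 6 * (9 - 5) - 1 = 0

P + Q = (5, 0)


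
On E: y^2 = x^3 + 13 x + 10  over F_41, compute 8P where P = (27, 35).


k = 8 = 1000_2 (binary, LSB first: 0001)
Double-and-add from P = (27, 35):
  bit 0 = 0: acc unchanged = O
  bit 1 = 0: acc unchanged = O
  bit 2 = 0: acc unchanged = O
  bit 3 = 1: acc = O + (21, 27) = (21, 27)

8P = (21, 27)


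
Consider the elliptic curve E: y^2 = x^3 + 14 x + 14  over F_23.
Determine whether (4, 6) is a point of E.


Check whether y^2 = x^3 + 14 x + 14 (mod 23) for (x, y) = (4, 6).
LHS: y^2 = 6^2 mod 23 = 13
RHS: x^3 + 14 x + 14 = 4^3 + 14*4 + 14 mod 23 = 19
LHS != RHS

No, not on the curve


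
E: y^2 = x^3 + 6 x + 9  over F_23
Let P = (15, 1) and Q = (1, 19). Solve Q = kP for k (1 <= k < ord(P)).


Enumerate multiples of P until we hit Q = (1, 19):
  1P = (15, 1)
  2P = (19, 17)
  3P = (5, 16)
  4P = (11, 16)
  5P = (1, 4)
  6P = (2, 11)
  7P = (7, 7)
  8P = (3, 13)
  9P = (6, 13)
  10P = (14, 13)
  11P = (0, 3)
  12P = (21, 9)
  13P = (22, 5)
  14P = (22, 18)
  15P = (21, 14)
  16P = (0, 20)
  17P = (14, 10)
  18P = (6, 10)
  19P = (3, 10)
  20P = (7, 16)
  21P = (2, 12)
  22P = (1, 19)
Match found at i = 22.

k = 22


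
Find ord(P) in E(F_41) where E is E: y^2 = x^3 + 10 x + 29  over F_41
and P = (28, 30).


Compute successive multiples of P until we hit O:
  1P = (28, 30)
  2P = (35, 32)
  3P = (40, 31)
  4P = (16, 12)
  5P = (30, 8)
  6P = (22, 27)
  7P = (22, 14)
  8P = (30, 33)
  ... (continuing to 13P)
  13P = O

ord(P) = 13


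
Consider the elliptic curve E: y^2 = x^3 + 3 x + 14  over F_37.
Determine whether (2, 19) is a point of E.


Check whether y^2 = x^3 + 3 x + 14 (mod 37) for (x, y) = (2, 19).
LHS: y^2 = 19^2 mod 37 = 28
RHS: x^3 + 3 x + 14 = 2^3 + 3*2 + 14 mod 37 = 28
LHS = RHS

Yes, on the curve


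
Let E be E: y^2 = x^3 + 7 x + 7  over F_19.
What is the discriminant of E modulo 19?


4 a^3 + 27 b^2 = 4*7^3 + 27*7^2 = 1372 + 1323 = 2695
Delta = -16 * (2695) = -43120
Delta mod 19 = 10

Delta = 10 (mod 19)


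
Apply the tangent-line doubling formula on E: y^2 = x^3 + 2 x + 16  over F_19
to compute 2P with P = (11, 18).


Doubling: s = (3 x1^2 + a) / (2 y1)
s = (3*11^2 + 2) / (2*18) mod 19 = 17
x3 = s^2 - 2 x1 mod 19 = 17^2 - 2*11 = 1
y3 = s (x1 - x3) - y1 mod 19 = 17 * (11 - 1) - 18 = 0

2P = (1, 0)


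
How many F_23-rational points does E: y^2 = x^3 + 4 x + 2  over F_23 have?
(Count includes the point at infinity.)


For each x in F_23, count y with y^2 = x^3 + 4 x + 2 mod 23:
  x = 0: RHS = 2, y in [5, 18]  -> 2 point(s)
  x = 2: RHS = 18, y in [8, 15]  -> 2 point(s)
  x = 3: RHS = 18, y in [8, 15]  -> 2 point(s)
  x = 4: RHS = 13, y in [6, 17]  -> 2 point(s)
  x = 5: RHS = 9, y in [3, 20]  -> 2 point(s)
  x = 6: RHS = 12, y in [9, 14]  -> 2 point(s)
  x = 9: RHS = 8, y in [10, 13]  -> 2 point(s)
  x = 18: RHS = 18, y in [8, 15]  -> 2 point(s)
  x = 20: RHS = 9, y in [3, 20]  -> 2 point(s)
  x = 21: RHS = 9, y in [3, 20]  -> 2 point(s)
Affine points: 20. Add the point at infinity: total = 21.

#E(F_23) = 21


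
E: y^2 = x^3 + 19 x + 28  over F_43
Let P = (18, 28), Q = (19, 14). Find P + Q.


P != Q, so use the chord formula.
s = (y2 - y1) / (x2 - x1) = (29) / (1) mod 43 = 29
x3 = s^2 - x1 - x2 mod 43 = 29^2 - 18 - 19 = 30
y3 = s (x1 - x3) - y1 mod 43 = 29 * (18 - 30) - 28 = 11

P + Q = (30, 11)


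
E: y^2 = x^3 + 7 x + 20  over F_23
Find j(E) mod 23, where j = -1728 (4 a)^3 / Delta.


Delta = -16(4 a^3 + 27 b^2) mod 23 = 12
-1728 * (4 a)^3 = -1728 * (4*7)^3 mod 23 = 16
j = 16 * 12^(-1) mod 23 = 9

j = 9 (mod 23)


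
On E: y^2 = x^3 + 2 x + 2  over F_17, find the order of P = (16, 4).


Compute successive multiples of P until we hit O:
  1P = (16, 4)
  2P = (0, 6)
  3P = (5, 1)
  4P = (9, 1)
  5P = (13, 7)
  6P = (6, 3)
  7P = (3, 16)
  8P = (7, 6)
  ... (continuing to 19P)
  19P = O

ord(P) = 19


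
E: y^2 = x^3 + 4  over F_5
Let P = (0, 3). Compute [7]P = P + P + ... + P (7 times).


k = 7 = 111_2 (binary, LSB first: 111)
Double-and-add from P = (0, 3):
  bit 0 = 1: acc = O + (0, 3) = (0, 3)
  bit 1 = 1: acc = (0, 3) + (0, 2) = O
  bit 2 = 1: acc = O + (0, 3) = (0, 3)

7P = (0, 3)


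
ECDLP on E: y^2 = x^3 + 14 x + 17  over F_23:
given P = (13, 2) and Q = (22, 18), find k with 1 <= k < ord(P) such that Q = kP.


Enumerate multiples of P until we hit Q = (22, 18):
  1P = (13, 2)
  2P = (1, 20)
  3P = (17, 4)
  4P = (22, 5)
  5P = (6, 8)
  6P = (16, 17)
  7P = (19, 14)
  8P = (18, 11)
  9P = (21, 2)
  10P = (12, 21)
  11P = (14, 17)
  12P = (14, 6)
  13P = (12, 2)
  14P = (21, 21)
  15P = (18, 12)
  16P = (19, 9)
  17P = (16, 6)
  18P = (6, 15)
  19P = (22, 18)
Match found at i = 19.

k = 19


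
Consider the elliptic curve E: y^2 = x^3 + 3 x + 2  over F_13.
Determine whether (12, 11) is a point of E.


Check whether y^2 = x^3 + 3 x + 2 (mod 13) for (x, y) = (12, 11).
LHS: y^2 = 11^2 mod 13 = 4
RHS: x^3 + 3 x + 2 = 12^3 + 3*12 + 2 mod 13 = 11
LHS != RHS

No, not on the curve


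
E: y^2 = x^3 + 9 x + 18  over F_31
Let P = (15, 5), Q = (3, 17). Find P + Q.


P != Q, so use the chord formula.
s = (y2 - y1) / (x2 - x1) = (12) / (19) mod 31 = 30
x3 = s^2 - x1 - x2 mod 31 = 30^2 - 15 - 3 = 14
y3 = s (x1 - x3) - y1 mod 31 = 30 * (15 - 14) - 5 = 25

P + Q = (14, 25)


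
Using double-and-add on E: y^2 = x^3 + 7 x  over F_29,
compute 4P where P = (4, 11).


k = 4 = 100_2 (binary, LSB first: 001)
Double-and-add from P = (4, 11):
  bit 0 = 0: acc unchanged = O
  bit 1 = 0: acc unchanged = O
  bit 2 = 1: acc = O + (9, 3) = (9, 3)

4P = (9, 3)


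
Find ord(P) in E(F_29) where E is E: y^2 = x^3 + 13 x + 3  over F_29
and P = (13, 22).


Compute successive multiples of P until we hit O:
  1P = (13, 22)
  2P = (19, 2)
  3P = (21, 24)
  4P = (15, 21)
  5P = (23, 12)
  6P = (23, 17)
  7P = (15, 8)
  8P = (21, 5)
  ... (continuing to 11P)
  11P = O

ord(P) = 11


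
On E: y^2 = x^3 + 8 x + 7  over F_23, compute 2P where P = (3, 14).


Doubling: s = (3 x1^2 + a) / (2 y1)
s = (3*3^2 + 8) / (2*14) mod 23 = 7
x3 = s^2 - 2 x1 mod 23 = 7^2 - 2*3 = 20
y3 = s (x1 - x3) - y1 mod 23 = 7 * (3 - 20) - 14 = 5

2P = (20, 5)


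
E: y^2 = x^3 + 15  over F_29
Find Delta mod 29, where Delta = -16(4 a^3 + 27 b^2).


4 a^3 + 27 b^2 = 4*0^3 + 27*15^2 = 0 + 6075 = 6075
Delta = -16 * (6075) = -97200
Delta mod 29 = 8

Delta = 8 (mod 29)


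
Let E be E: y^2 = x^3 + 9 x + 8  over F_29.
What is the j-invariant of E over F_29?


Delta = -16(4 a^3 + 27 b^2) mod 29 = 23
-1728 * (4 a)^3 = -1728 * (4*9)^3 mod 29 = 27
j = 27 * 23^(-1) mod 29 = 10

j = 10 (mod 29)


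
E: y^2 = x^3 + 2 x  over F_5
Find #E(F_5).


For each x in F_5, count y with y^2 = x^3 + 2 x + 0 mod 5:
  x = 0: RHS = 0, y in [0]  -> 1 point(s)
Affine points: 1. Add the point at infinity: total = 2.

#E(F_5) = 2


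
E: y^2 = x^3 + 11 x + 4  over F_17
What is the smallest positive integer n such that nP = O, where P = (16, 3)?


Compute successive multiples of P until we hit O:
  1P = (16, 3)
  2P = (15, 5)
  3P = (7, 13)
  4P = (3, 9)
  5P = (13, 10)
  6P = (1, 13)
  7P = (8, 3)
  8P = (10, 14)
  ... (continuing to 22P)
  22P = O

ord(P) = 22


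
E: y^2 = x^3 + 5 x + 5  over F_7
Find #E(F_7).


For each x in F_7, count y with y^2 = x^3 + 5 x + 5 mod 7:
  x = 1: RHS = 4, y in [2, 5]  -> 2 point(s)
  x = 2: RHS = 2, y in [3, 4]  -> 2 point(s)
  x = 5: RHS = 1, y in [1, 6]  -> 2 point(s)
Affine points: 6. Add the point at infinity: total = 7.

#E(F_7) = 7


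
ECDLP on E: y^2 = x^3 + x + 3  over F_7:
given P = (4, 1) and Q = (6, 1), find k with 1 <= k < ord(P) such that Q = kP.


Enumerate multiples of P until we hit Q = (6, 1):
  1P = (4, 1)
  2P = (6, 6)
  3P = (5, 0)
  4P = (6, 1)
Match found at i = 4.

k = 4


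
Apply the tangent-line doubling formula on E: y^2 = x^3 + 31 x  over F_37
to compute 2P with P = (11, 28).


Doubling: s = (3 x1^2 + a) / (2 y1)
s = (3*11^2 + 31) / (2*28) mod 37 = 11
x3 = s^2 - 2 x1 mod 37 = 11^2 - 2*11 = 25
y3 = s (x1 - x3) - y1 mod 37 = 11 * (11 - 25) - 28 = 3

2P = (25, 3)


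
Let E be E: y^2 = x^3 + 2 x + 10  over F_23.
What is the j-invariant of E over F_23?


Delta = -16(4 a^3 + 27 b^2) mod 23 = 11
-1728 * (4 a)^3 = -1728 * (4*2)^3 mod 23 = 5
j = 5 * 11^(-1) mod 23 = 13

j = 13 (mod 23)


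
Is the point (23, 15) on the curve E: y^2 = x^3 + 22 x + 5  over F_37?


Check whether y^2 = x^3 + 22 x + 5 (mod 37) for (x, y) = (23, 15).
LHS: y^2 = 15^2 mod 37 = 3
RHS: x^3 + 22 x + 5 = 23^3 + 22*23 + 5 mod 37 = 24
LHS != RHS

No, not on the curve


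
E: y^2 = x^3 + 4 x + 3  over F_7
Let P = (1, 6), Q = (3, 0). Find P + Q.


P != Q, so use the chord formula.
s = (y2 - y1) / (x2 - x1) = (1) / (2) mod 7 = 4
x3 = s^2 - x1 - x2 mod 7 = 4^2 - 1 - 3 = 5
y3 = s (x1 - x3) - y1 mod 7 = 4 * (1 - 5) - 6 = 6

P + Q = (5, 6)


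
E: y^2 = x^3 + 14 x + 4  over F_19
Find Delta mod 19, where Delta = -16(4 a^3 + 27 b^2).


4 a^3 + 27 b^2 = 4*14^3 + 27*4^2 = 10976 + 432 = 11408
Delta = -16 * (11408) = -182528
Delta mod 19 = 5

Delta = 5 (mod 19)


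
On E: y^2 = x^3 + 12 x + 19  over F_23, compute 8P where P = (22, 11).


k = 8 = 1000_2 (binary, LSB first: 0001)
Double-and-add from P = (22, 11):
  bit 0 = 0: acc unchanged = O
  bit 1 = 0: acc unchanged = O
  bit 2 = 0: acc unchanged = O
  bit 3 = 1: acc = O + (22, 12) = (22, 12)

8P = (22, 12)


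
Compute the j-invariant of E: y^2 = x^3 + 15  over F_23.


Delta = -16(4 a^3 + 27 b^2) mod 23 = 21
-1728 * (4 a)^3 = -1728 * (4*0)^3 mod 23 = 0
j = 0 * 21^(-1) mod 23 = 0

j = 0 (mod 23)


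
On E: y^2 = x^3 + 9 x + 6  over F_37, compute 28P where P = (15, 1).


k = 28 = 11100_2 (binary, LSB first: 00111)
Double-and-add from P = (15, 1):
  bit 0 = 0: acc unchanged = O
  bit 1 = 0: acc unchanged = O
  bit 2 = 1: acc = O + (13, 27) = (13, 27)
  bit 3 = 1: acc = (13, 27) + (21, 24) = (28, 11)
  bit 4 = 1: acc = (28, 11) + (32, 13) = (5, 19)

28P = (5, 19)


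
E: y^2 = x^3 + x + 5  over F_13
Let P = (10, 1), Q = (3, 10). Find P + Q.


P != Q, so use the chord formula.
s = (y2 - y1) / (x2 - x1) = (9) / (6) mod 13 = 8
x3 = s^2 - x1 - x2 mod 13 = 8^2 - 10 - 3 = 12
y3 = s (x1 - x3) - y1 mod 13 = 8 * (10 - 12) - 1 = 9

P + Q = (12, 9)


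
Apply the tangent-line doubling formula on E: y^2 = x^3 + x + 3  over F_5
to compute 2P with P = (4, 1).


Doubling: s = (3 x1^2 + a) / (2 y1)
s = (3*4^2 + 1) / (2*1) mod 5 = 2
x3 = s^2 - 2 x1 mod 5 = 2^2 - 2*4 = 1
y3 = s (x1 - x3) - y1 mod 5 = 2 * (4 - 1) - 1 = 0

2P = (1, 0)


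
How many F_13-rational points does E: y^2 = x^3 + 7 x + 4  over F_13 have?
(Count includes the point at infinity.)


For each x in F_13, count y with y^2 = x^3 + 7 x + 4 mod 13:
  x = 0: RHS = 4, y in [2, 11]  -> 2 point(s)
  x = 1: RHS = 12, y in [5, 8]  -> 2 point(s)
  x = 2: RHS = 0, y in [0]  -> 1 point(s)
  x = 3: RHS = 0, y in [0]  -> 1 point(s)
  x = 8: RHS = 0, y in [0]  -> 1 point(s)
  x = 9: RHS = 3, y in [4, 9]  -> 2 point(s)
  x = 12: RHS = 9, y in [3, 10]  -> 2 point(s)
Affine points: 11. Add the point at infinity: total = 12.

#E(F_13) = 12


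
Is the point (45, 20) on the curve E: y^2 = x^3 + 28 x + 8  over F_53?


Check whether y^2 = x^3 + 28 x + 8 (mod 53) for (x, y) = (45, 20).
LHS: y^2 = 20^2 mod 53 = 29
RHS: x^3 + 28 x + 8 = 45^3 + 28*45 + 8 mod 53 = 14
LHS != RHS

No, not on the curve


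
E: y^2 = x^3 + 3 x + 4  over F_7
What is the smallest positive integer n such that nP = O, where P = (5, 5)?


Compute successive multiples of P until we hit O:
  1P = (5, 5)
  2P = (1, 1)
  3P = (2, 5)
  4P = (0, 2)
  5P = (6, 0)
  6P = (0, 5)
  7P = (2, 2)
  8P = (1, 6)
  ... (continuing to 10P)
  10P = O

ord(P) = 10


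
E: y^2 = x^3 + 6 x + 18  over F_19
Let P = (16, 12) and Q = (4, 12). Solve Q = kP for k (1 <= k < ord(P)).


Enumerate multiples of P until we hit Q = (4, 12):
  1P = (16, 12)
  2P = (7, 17)
  3P = (1, 5)
  4P = (11, 3)
  5P = (15, 5)
  6P = (18, 12)
  7P = (4, 7)
  8P = (3, 14)
  9P = (17, 13)
  10P = (6, 17)
  11P = (2, 0)
  12P = (6, 2)
  13P = (17, 6)
  14P = (3, 5)
  15P = (4, 12)
Match found at i = 15.

k = 15


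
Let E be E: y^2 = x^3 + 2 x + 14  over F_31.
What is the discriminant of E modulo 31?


4 a^3 + 27 b^2 = 4*2^3 + 27*14^2 = 32 + 5292 = 5324
Delta = -16 * (5324) = -85184
Delta mod 31 = 4

Delta = 4 (mod 31)


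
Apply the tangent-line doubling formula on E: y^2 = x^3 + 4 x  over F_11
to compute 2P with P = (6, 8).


Doubling: s = (3 x1^2 + a) / (2 y1)
s = (3*6^2 + 4) / (2*8) mod 11 = 7
x3 = s^2 - 2 x1 mod 11 = 7^2 - 2*6 = 4
y3 = s (x1 - x3) - y1 mod 11 = 7 * (6 - 4) - 8 = 6

2P = (4, 6)


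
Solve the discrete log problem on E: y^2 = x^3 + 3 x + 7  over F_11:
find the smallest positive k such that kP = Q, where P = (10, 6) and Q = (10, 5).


Enumerate multiples of P until we hit Q = (10, 5):
  1P = (10, 6)
  2P = (5, 2)
  3P = (5, 9)
  4P = (10, 5)
Match found at i = 4.

k = 4


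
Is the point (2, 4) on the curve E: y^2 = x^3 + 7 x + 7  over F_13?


Check whether y^2 = x^3 + 7 x + 7 (mod 13) for (x, y) = (2, 4).
LHS: y^2 = 4^2 mod 13 = 3
RHS: x^3 + 7 x + 7 = 2^3 + 7*2 + 7 mod 13 = 3
LHS = RHS

Yes, on the curve


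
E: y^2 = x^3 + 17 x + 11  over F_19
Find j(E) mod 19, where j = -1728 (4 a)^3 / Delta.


Delta = -16(4 a^3 + 27 b^2) mod 19 = 15
-1728 * (4 a)^3 = -1728 * (4*17)^3 mod 19 = 1
j = 1 * 15^(-1) mod 19 = 14

j = 14 (mod 19)


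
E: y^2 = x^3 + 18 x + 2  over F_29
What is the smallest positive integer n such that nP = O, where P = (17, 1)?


Compute successive multiples of P until we hit O:
  1P = (17, 1)
  2P = (15, 14)
  3P = (3, 24)
  4P = (8, 7)
  5P = (27, 25)
  6P = (7, 23)
  7P = (11, 9)
  8P = (6, 23)
  ... (continuing to 27P)
  27P = O

ord(P) = 27


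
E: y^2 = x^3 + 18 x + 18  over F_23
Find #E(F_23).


For each x in F_23, count y with y^2 = x^3 + 18 x + 18 mod 23:
  x = 0: RHS = 18, y in [8, 15]  -> 2 point(s)
  x = 2: RHS = 16, y in [4, 19]  -> 2 point(s)
  x = 4: RHS = 16, y in [4, 19]  -> 2 point(s)
  x = 5: RHS = 3, y in [7, 16]  -> 2 point(s)
  x = 7: RHS = 4, y in [2, 21]  -> 2 point(s)
  x = 9: RHS = 12, y in [9, 14]  -> 2 point(s)
  x = 10: RHS = 2, y in [5, 18]  -> 2 point(s)
  x = 11: RHS = 6, y in [11, 12]  -> 2 point(s)
  x = 14: RHS = 1, y in [1, 22]  -> 2 point(s)
  x = 15: RHS = 6, y in [11, 12]  -> 2 point(s)
  x = 16: RHS = 9, y in [3, 20]  -> 2 point(s)
  x = 17: RHS = 16, y in [4, 19]  -> 2 point(s)
  x = 20: RHS = 6, y in [11, 12]  -> 2 point(s)
Affine points: 26. Add the point at infinity: total = 27.

#E(F_23) = 27


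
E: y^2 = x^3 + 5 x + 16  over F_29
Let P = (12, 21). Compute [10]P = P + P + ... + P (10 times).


k = 10 = 1010_2 (binary, LSB first: 0101)
Double-and-add from P = (12, 21):
  bit 0 = 0: acc unchanged = O
  bit 1 = 1: acc = O + (10, 15) = (10, 15)
  bit 2 = 0: acc unchanged = (10, 15)
  bit 3 = 1: acc = (10, 15) + (9, 23) = (16, 4)

10P = (16, 4)


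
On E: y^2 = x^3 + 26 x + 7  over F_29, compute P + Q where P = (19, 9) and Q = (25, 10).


P != Q, so use the chord formula.
s = (y2 - y1) / (x2 - x1) = (1) / (6) mod 29 = 5
x3 = s^2 - x1 - x2 mod 29 = 5^2 - 19 - 25 = 10
y3 = s (x1 - x3) - y1 mod 29 = 5 * (19 - 10) - 9 = 7

P + Q = (10, 7)


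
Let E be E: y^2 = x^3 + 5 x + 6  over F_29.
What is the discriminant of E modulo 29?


4 a^3 + 27 b^2 = 4*5^3 + 27*6^2 = 500 + 972 = 1472
Delta = -16 * (1472) = -23552
Delta mod 29 = 25

Delta = 25 (mod 29)


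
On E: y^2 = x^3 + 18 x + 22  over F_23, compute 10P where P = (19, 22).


k = 10 = 1010_2 (binary, LSB first: 0101)
Double-and-add from P = (19, 22):
  bit 0 = 0: acc unchanged = O
  bit 1 = 1: acc = O + (16, 17) = (16, 17)
  bit 2 = 0: acc unchanged = (16, 17)
  bit 3 = 1: acc = (16, 17) + (6, 1) = (10, 11)

10P = (10, 11)


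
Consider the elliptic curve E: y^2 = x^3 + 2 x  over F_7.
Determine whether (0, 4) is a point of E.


Check whether y^2 = x^3 + 2 x + 0 (mod 7) for (x, y) = (0, 4).
LHS: y^2 = 4^2 mod 7 = 2
RHS: x^3 + 2 x + 0 = 0^3 + 2*0 + 0 mod 7 = 0
LHS != RHS

No, not on the curve


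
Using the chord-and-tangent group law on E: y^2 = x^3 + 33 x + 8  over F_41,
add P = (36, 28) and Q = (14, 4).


P != Q, so use the chord formula.
s = (y2 - y1) / (x2 - x1) = (17) / (19) mod 41 = 16
x3 = s^2 - x1 - x2 mod 41 = 16^2 - 36 - 14 = 1
y3 = s (x1 - x3) - y1 mod 41 = 16 * (36 - 1) - 28 = 40

P + Q = (1, 40)


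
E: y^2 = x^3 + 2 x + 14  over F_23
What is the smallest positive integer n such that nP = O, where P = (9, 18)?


Compute successive multiples of P until we hit O:
  1P = (9, 18)
  2P = (13, 11)
  3P = (17, 19)
  4P = (6, 14)
  5P = (20, 21)
  6P = (7, 16)
  7P = (8, 6)
  8P = (12, 15)
  ... (continuing to 27P)
  27P = O

ord(P) = 27


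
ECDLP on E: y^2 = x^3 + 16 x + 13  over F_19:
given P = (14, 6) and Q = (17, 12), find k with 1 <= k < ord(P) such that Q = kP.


Enumerate multiples of P until we hit Q = (17, 12):
  1P = (14, 6)
  2P = (8, 11)
  3P = (13, 9)
  4P = (1, 12)
  5P = (5, 3)
  6P = (17, 12)
Match found at i = 6.

k = 6


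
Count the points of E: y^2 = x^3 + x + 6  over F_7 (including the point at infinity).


For each x in F_7, count y with y^2 = x^3 + 1 x + 6 mod 7:
  x = 1: RHS = 1, y in [1, 6]  -> 2 point(s)
  x = 2: RHS = 2, y in [3, 4]  -> 2 point(s)
  x = 3: RHS = 1, y in [1, 6]  -> 2 point(s)
  x = 4: RHS = 4, y in [2, 5]  -> 2 point(s)
  x = 6: RHS = 4, y in [2, 5]  -> 2 point(s)
Affine points: 10. Add the point at infinity: total = 11.

#E(F_7) = 11


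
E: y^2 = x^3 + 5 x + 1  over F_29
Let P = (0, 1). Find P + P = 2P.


Doubling: s = (3 x1^2 + a) / (2 y1)
s = (3*0^2 + 5) / (2*1) mod 29 = 17
x3 = s^2 - 2 x1 mod 29 = 17^2 - 2*0 = 28
y3 = s (x1 - x3) - y1 mod 29 = 17 * (0 - 28) - 1 = 16

2P = (28, 16)


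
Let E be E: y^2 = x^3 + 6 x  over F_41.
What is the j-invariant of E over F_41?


Delta = -16(4 a^3 + 27 b^2) mod 41 = 34
-1728 * (4 a)^3 = -1728 * (4*6)^3 mod 41 = 40
j = 40 * 34^(-1) mod 41 = 6

j = 6 (mod 41)


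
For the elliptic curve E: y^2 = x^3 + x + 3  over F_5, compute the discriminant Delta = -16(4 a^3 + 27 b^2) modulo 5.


4 a^3 + 27 b^2 = 4*1^3 + 27*3^2 = 4 + 243 = 247
Delta = -16 * (247) = -3952
Delta mod 5 = 3

Delta = 3 (mod 5)


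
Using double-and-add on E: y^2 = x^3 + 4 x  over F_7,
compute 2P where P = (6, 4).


k = 2 = 10_2 (binary, LSB first: 01)
Double-and-add from P = (6, 4):
  bit 0 = 0: acc unchanged = O
  bit 1 = 1: acc = O + (2, 3) = (2, 3)

2P = (2, 3)


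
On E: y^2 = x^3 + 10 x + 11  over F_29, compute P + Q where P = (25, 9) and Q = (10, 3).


P != Q, so use the chord formula.
s = (y2 - y1) / (x2 - x1) = (23) / (14) mod 29 = 12
x3 = s^2 - x1 - x2 mod 29 = 12^2 - 25 - 10 = 22
y3 = s (x1 - x3) - y1 mod 29 = 12 * (25 - 22) - 9 = 27

P + Q = (22, 27)


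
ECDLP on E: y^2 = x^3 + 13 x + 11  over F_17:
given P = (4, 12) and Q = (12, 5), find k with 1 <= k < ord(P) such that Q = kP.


Enumerate multiples of P until we hit Q = (12, 5):
  1P = (4, 12)
  2P = (10, 11)
  3P = (12, 12)
  4P = (1, 5)
  5P = (8, 7)
  6P = (14, 9)
  7P = (3, 3)
  8P = (6, 4)
  9P = (6, 13)
  10P = (3, 14)
  11P = (14, 8)
  12P = (8, 10)
  13P = (1, 12)
  14P = (12, 5)
Match found at i = 14.

k = 14


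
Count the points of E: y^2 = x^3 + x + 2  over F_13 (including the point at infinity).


For each x in F_13, count y with y^2 = x^3 + 1 x + 2 mod 13:
  x = 1: RHS = 4, y in [2, 11]  -> 2 point(s)
  x = 2: RHS = 12, y in [5, 8]  -> 2 point(s)
  x = 6: RHS = 3, y in [4, 9]  -> 2 point(s)
  x = 7: RHS = 1, y in [1, 12]  -> 2 point(s)
  x = 9: RHS = 12, y in [5, 8]  -> 2 point(s)
  x = 12: RHS = 0, y in [0]  -> 1 point(s)
Affine points: 11. Add the point at infinity: total = 12.

#E(F_13) = 12


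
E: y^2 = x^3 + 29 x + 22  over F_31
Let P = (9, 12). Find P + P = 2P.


Doubling: s = (3 x1^2 + a) / (2 y1)
s = (3*9^2 + 29) / (2*12) mod 31 = 1
x3 = s^2 - 2 x1 mod 31 = 1^2 - 2*9 = 14
y3 = s (x1 - x3) - y1 mod 31 = 1 * (9 - 14) - 12 = 14

2P = (14, 14)


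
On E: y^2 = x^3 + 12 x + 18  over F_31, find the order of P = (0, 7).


Compute successive multiples of P until we hit O:
  1P = (0, 7)
  2P = (2, 9)
  3P = (30, 25)
  4P = (15, 15)
  5P = (24, 5)
  6P = (21, 18)
  7P = (14, 27)
  8P = (26, 9)
  ... (continuing to 30P)
  30P = O

ord(P) = 30
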